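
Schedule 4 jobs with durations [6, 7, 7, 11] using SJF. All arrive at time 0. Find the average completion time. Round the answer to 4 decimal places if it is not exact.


SJF order (ascending): [6, 7, 7, 11]
Completion times:
  Job 1: burst=6, C=6
  Job 2: burst=7, C=13
  Job 3: burst=7, C=20
  Job 4: burst=11, C=31
Average completion = 70/4 = 17.5

17.5


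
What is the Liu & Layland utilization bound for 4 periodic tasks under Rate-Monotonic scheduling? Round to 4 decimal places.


Compute 2^(1/4) = 1.1892071150
Subtract 1: 1.1892071150 - 1 = 0.1892071150
Multiply by n: 4 * 0.1892071150 = 0.7568284600
Round to 4 dp: 0.7568

0.7568


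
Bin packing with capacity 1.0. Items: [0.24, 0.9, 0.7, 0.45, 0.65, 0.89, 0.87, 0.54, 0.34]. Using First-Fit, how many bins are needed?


Place items sequentially using First-Fit:
  Item 0.24 -> new Bin 1
  Item 0.9 -> new Bin 2
  Item 0.7 -> Bin 1 (now 0.94)
  Item 0.45 -> new Bin 3
  Item 0.65 -> new Bin 4
  Item 0.89 -> new Bin 5
  Item 0.87 -> new Bin 6
  Item 0.54 -> Bin 3 (now 0.99)
  Item 0.34 -> Bin 4 (now 0.99)
Total bins used = 6

6


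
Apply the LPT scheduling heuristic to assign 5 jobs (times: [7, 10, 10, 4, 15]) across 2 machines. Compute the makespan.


Sort jobs in decreasing order (LPT): [15, 10, 10, 7, 4]
Assign each job to the least loaded machine:
  Machine 1: jobs [15, 7], load = 22
  Machine 2: jobs [10, 10, 4], load = 24
Makespan = max load = 24

24


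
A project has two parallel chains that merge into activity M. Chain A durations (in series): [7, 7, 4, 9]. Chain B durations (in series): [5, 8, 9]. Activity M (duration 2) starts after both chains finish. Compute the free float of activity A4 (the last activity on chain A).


ES(A4) = sum of predecessors on chain A = 18
EF(A4) = ES + duration = 18 + 9 = 27
Successor of A4 is M. ES(M) = max(sum(A), sum(B)) = max(27, 22) = 27
Free float = ES(successor) - EF(current) = 27 - 27 = 0

0


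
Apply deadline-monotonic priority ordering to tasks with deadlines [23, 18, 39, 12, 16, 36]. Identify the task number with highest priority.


Sort tasks by relative deadline (ascending):
  Task 4: deadline = 12
  Task 5: deadline = 16
  Task 2: deadline = 18
  Task 1: deadline = 23
  Task 6: deadline = 36
  Task 3: deadline = 39
Priority order (highest first): [4, 5, 2, 1, 6, 3]
Highest priority task = 4

4


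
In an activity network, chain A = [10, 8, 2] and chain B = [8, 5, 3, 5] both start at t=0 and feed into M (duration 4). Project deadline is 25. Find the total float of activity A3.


Forward pass: ES(A3) = sum of predecessors on chain A = 18
EF = ES + duration = 18 + 2 = 20
Backward pass: LF(M) = deadline = 25; LS(M) = 25 - 4 = 21
LF(A3) = LS(M) - sum(successors on chain A) = 21 - 0 = 21
LS = LF - duration = 21 - 2 = 19
Total float = LS - ES = 19 - 18 = 1

1


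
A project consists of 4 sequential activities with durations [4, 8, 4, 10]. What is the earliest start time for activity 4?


Activity 4 starts after activities 1 through 3 complete.
Predecessor durations: [4, 8, 4]
ES = 4 + 8 + 4 = 16

16


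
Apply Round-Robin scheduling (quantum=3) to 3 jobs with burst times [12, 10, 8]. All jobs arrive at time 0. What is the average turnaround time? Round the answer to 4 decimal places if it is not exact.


Time quantum = 3
Execution trace:
  J1 runs 3 units, time = 3
  J2 runs 3 units, time = 6
  J3 runs 3 units, time = 9
  J1 runs 3 units, time = 12
  J2 runs 3 units, time = 15
  J3 runs 3 units, time = 18
  J1 runs 3 units, time = 21
  J2 runs 3 units, time = 24
  J3 runs 2 units, time = 26
  J1 runs 3 units, time = 29
  J2 runs 1 units, time = 30
Finish times: [29, 30, 26]
Average turnaround = 85/3 = 28.3333

28.3333


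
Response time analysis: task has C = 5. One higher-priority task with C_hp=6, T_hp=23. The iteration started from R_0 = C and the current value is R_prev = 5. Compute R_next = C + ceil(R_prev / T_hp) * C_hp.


R_next = C + ceil(R_prev / T_hp) * C_hp
ceil(5 / 23) = ceil(0.2174) = 1
Interference = 1 * 6 = 6
R_next = 5 + 6 = 11

11


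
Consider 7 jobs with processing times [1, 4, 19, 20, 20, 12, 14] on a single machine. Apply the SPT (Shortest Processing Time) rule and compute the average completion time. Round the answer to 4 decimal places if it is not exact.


Sort jobs by processing time (SPT order): [1, 4, 12, 14, 19, 20, 20]
Compute completion times sequentially:
  Job 1: processing = 1, completes at 1
  Job 2: processing = 4, completes at 5
  Job 3: processing = 12, completes at 17
  Job 4: processing = 14, completes at 31
  Job 5: processing = 19, completes at 50
  Job 6: processing = 20, completes at 70
  Job 7: processing = 20, completes at 90
Sum of completion times = 264
Average completion time = 264/7 = 37.7143

37.7143


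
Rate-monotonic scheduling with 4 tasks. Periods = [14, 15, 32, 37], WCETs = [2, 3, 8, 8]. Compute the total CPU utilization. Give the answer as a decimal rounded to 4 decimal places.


Compute individual utilizations (exact fractions):
  Task 1: C/T = 2/14 = 1/7 (approx. 0.1429)
  Task 2: C/T = 3/15 = 1/5 (approx. 0.2)
  Task 3: C/T = 8/32 = 1/4 (approx. 0.25)
  Task 4: C/T = 8/37 (approx. 0.2162)
Total utilization U = 1/7 + 1/5 + 1/4 + 8/37 = 4191/5180
Rounded to 4 decimal places: U = 0.8091
RM (Liu & Layland) bound for 4 tasks = 0.756828; compare with U = 4191/5180 (approx. 0.809073)
bound < U <= 1, so the RM sufficient condition is not met (inconclusive; an exact test such as response-time analysis is needed).

0.8091


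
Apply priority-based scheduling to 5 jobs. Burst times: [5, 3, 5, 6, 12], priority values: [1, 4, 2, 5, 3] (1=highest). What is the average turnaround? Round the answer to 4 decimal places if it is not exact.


Sort by priority (ascending = highest first):
Order: [(1, 5), (2, 5), (3, 12), (4, 3), (5, 6)]
Completion times:
  Priority 1, burst=5, C=5
  Priority 2, burst=5, C=10
  Priority 3, burst=12, C=22
  Priority 4, burst=3, C=25
  Priority 5, burst=6, C=31
Average turnaround = 93/5 = 18.6

18.6


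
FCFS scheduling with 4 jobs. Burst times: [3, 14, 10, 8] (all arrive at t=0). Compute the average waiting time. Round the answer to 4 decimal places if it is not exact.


FCFS order (as given): [3, 14, 10, 8]
Waiting times:
  Job 1: wait = 0
  Job 2: wait = 3
  Job 3: wait = 17
  Job 4: wait = 27
Sum of waiting times = 47
Average waiting time = 47/4 = 11.75

11.75


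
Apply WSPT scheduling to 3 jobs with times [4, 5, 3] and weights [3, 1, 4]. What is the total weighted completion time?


Compute p/w ratios and sort ascending (WSPT): [(3, 4), (4, 3), (5, 1)]
Compute weighted completion times:
  Job (p=3,w=4): C=3, w*C=4*3=12
  Job (p=4,w=3): C=7, w*C=3*7=21
  Job (p=5,w=1): C=12, w*C=1*12=12
Total weighted completion time = 45

45


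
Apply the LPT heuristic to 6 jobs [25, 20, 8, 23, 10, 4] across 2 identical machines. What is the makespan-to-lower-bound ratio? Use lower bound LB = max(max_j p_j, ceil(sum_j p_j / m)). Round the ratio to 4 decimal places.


LPT order: [25, 23, 20, 10, 8, 4]
Machine loads after assignment: [47, 43]
LPT makespan = 47
Lower bound = max(max_job, ceil(total/2)) = max(25, 45) = 45
Ratio = 47 / 45 = 1.0444

1.0444


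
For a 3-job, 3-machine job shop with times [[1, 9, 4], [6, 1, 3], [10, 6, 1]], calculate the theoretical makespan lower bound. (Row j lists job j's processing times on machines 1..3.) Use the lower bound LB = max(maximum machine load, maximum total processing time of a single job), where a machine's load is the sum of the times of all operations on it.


Machine loads:
  Machine 1: 1 + 6 + 10 = 17
  Machine 2: 9 + 1 + 6 = 16
  Machine 3: 4 + 3 + 1 = 8
Max machine load = 17
Job totals:
  Job 1: 14
  Job 2: 10
  Job 3: 17
Max job total = 17
Lower bound = max(17, 17) = 17

17


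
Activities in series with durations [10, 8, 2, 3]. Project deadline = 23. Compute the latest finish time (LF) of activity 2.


LF(activity 2) = deadline - sum of successor durations
Successors: activities 3 through 4 with durations [2, 3]
Sum of successor durations = 5
LF = 23 - 5 = 18

18


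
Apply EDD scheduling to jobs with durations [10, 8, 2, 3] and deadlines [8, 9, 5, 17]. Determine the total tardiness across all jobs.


Sort by due date (EDD order): [(2, 5), (10, 8), (8, 9), (3, 17)]
Compute completion times and tardiness:
  Job 1: p=2, d=5, C=2, tardiness=max(0,2-5)=0
  Job 2: p=10, d=8, C=12, tardiness=max(0,12-8)=4
  Job 3: p=8, d=9, C=20, tardiness=max(0,20-9)=11
  Job 4: p=3, d=17, C=23, tardiness=max(0,23-17)=6
Total tardiness = 21

21


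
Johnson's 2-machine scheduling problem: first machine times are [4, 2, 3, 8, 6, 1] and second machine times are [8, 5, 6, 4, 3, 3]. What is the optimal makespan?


Apply Johnson's rule:
  Group 1 (a <= b): [(6, 1, 3), (2, 2, 5), (3, 3, 6), (1, 4, 8)]
  Group 2 (a > b): [(4, 8, 4), (5, 6, 3)]
Optimal job order: [6, 2, 3, 1, 4, 5]
Schedule:
  Job 6: M1 done at 1, M2 done at 4
  Job 2: M1 done at 3, M2 done at 9
  Job 3: M1 done at 6, M2 done at 15
  Job 1: M1 done at 10, M2 done at 23
  Job 4: M1 done at 18, M2 done at 27
  Job 5: M1 done at 24, M2 done at 30
Makespan = 30

30


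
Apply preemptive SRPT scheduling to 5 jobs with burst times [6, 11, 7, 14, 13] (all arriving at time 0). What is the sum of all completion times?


Since all jobs arrive at t=0, SRPT equals SPT ordering.
SPT order: [6, 7, 11, 13, 14]
Completion times:
  Job 1: p=6, C=6
  Job 2: p=7, C=13
  Job 3: p=11, C=24
  Job 4: p=13, C=37
  Job 5: p=14, C=51
Total completion time = 6 + 13 + 24 + 37 + 51 = 131

131


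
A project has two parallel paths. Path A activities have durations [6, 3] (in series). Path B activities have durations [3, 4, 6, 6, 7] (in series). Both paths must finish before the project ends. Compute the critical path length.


Path A total = 6 + 3 = 9
Path B total = 3 + 4 + 6 + 6 + 7 = 26
Critical path = longest path = max(9, 26) = 26

26


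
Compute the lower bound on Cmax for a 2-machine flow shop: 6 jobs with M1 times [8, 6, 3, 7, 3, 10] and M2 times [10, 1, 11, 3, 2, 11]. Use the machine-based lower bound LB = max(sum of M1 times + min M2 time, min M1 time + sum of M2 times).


LB1 = sum(M1 times) + min(M2 times) = 37 + 1 = 38
LB2 = min(M1 times) + sum(M2 times) = 3 + 38 = 41
Lower bound = max(LB1, LB2) = max(38, 41) = 41

41


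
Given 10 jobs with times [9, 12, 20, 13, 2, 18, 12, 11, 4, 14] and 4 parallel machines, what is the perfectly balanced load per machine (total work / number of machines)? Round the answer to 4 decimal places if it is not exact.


Total processing time = 9 + 12 + 20 + 13 + 2 + 18 + 12 + 11 + 4 + 14 = 115
Number of machines = 4
Ideal balanced load = 115 / 4 = 28.75

28.75


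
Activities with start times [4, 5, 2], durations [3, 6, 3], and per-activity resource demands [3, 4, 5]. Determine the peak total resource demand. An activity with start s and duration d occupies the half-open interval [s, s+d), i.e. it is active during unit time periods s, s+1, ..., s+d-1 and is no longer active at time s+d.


Each activity i is active on [start_i, start_i + duration_i).
Compute total resource usage per time slot:
  t=0: active resources = [], total = 0
  t=1: active resources = [], total = 0
  t=2: active resources = [5], total = 5
  t=3: active resources = [5], total = 5
  t=4: active resources = [3, 5], total = 8
  t=5: active resources = [3, 4], total = 7
  t=6: active resources = [3, 4], total = 7
  t=7: active resources = [4], total = 4
  t=8: active resources = [4], total = 4
  t=9: active resources = [4], total = 4
  t=10: active resources = [4], total = 4
Peak resource demand = 8

8


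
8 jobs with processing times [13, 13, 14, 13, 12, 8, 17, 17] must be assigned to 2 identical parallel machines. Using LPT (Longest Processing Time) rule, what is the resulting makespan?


Sort jobs in decreasing order (LPT): [17, 17, 14, 13, 13, 13, 12, 8]
Assign each job to the least loaded machine:
  Machine 1: jobs [17, 14, 13, 8], load = 52
  Machine 2: jobs [17, 13, 13, 12], load = 55
Makespan = max load = 55

55


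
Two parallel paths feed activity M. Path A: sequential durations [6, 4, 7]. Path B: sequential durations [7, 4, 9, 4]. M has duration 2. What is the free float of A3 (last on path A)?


ES(A3) = sum of predecessors on chain A = 10
EF(A3) = ES + duration = 10 + 7 = 17
Successor of A3 is M. ES(M) = max(sum(A), sum(B)) = max(17, 24) = 24
Free float = ES(successor) - EF(current) = 24 - 17 = 7

7


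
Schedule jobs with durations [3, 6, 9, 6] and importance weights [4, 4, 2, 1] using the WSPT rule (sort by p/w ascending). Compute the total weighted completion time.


Compute p/w ratios and sort ascending (WSPT): [(3, 4), (6, 4), (9, 2), (6, 1)]
Compute weighted completion times:
  Job (p=3,w=4): C=3, w*C=4*3=12
  Job (p=6,w=4): C=9, w*C=4*9=36
  Job (p=9,w=2): C=18, w*C=2*18=36
  Job (p=6,w=1): C=24, w*C=1*24=24
Total weighted completion time = 108

108


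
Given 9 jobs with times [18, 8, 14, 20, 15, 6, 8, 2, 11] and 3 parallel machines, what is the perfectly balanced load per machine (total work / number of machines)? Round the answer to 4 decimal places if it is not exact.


Total processing time = 18 + 8 + 14 + 20 + 15 + 6 + 8 + 2 + 11 = 102
Number of machines = 3
Ideal balanced load = 102 / 3 = 34.0

34.0


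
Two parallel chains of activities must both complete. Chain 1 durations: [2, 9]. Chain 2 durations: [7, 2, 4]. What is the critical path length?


Path A total = 2 + 9 = 11
Path B total = 7 + 2 + 4 = 13
Critical path = longest path = max(11, 13) = 13

13


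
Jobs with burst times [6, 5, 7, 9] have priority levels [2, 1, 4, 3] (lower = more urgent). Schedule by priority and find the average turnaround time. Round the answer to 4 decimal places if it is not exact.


Sort by priority (ascending = highest first):
Order: [(1, 5), (2, 6), (3, 9), (4, 7)]
Completion times:
  Priority 1, burst=5, C=5
  Priority 2, burst=6, C=11
  Priority 3, burst=9, C=20
  Priority 4, burst=7, C=27
Average turnaround = 63/4 = 15.75

15.75


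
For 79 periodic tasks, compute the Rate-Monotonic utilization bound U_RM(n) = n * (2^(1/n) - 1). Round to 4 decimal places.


Compute 2^(1/79) = 1.0088126194
Subtract 1: 1.0088126194 - 1 = 0.0088126194
Multiply by n: 79 * 0.0088126194 = 0.6961969326
Round to 4 dp: 0.6962

0.6962


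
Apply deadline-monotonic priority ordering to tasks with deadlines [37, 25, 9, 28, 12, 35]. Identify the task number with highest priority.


Sort tasks by relative deadline (ascending):
  Task 3: deadline = 9
  Task 5: deadline = 12
  Task 2: deadline = 25
  Task 4: deadline = 28
  Task 6: deadline = 35
  Task 1: deadline = 37
Priority order (highest first): [3, 5, 2, 4, 6, 1]
Highest priority task = 3

3


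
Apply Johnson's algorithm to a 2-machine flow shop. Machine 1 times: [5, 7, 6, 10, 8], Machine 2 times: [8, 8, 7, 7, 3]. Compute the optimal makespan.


Apply Johnson's rule:
  Group 1 (a <= b): [(1, 5, 8), (3, 6, 7), (2, 7, 8)]
  Group 2 (a > b): [(4, 10, 7), (5, 8, 3)]
Optimal job order: [1, 3, 2, 4, 5]
Schedule:
  Job 1: M1 done at 5, M2 done at 13
  Job 3: M1 done at 11, M2 done at 20
  Job 2: M1 done at 18, M2 done at 28
  Job 4: M1 done at 28, M2 done at 35
  Job 5: M1 done at 36, M2 done at 39
Makespan = 39

39


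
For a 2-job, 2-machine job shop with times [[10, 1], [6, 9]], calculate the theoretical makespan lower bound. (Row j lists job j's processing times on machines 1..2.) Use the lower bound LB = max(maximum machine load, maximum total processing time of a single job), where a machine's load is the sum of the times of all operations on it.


Machine loads:
  Machine 1: 10 + 6 = 16
  Machine 2: 1 + 9 = 10
Max machine load = 16
Job totals:
  Job 1: 11
  Job 2: 15
Max job total = 15
Lower bound = max(16, 15) = 16

16


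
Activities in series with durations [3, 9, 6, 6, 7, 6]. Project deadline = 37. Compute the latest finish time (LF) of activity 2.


LF(activity 2) = deadline - sum of successor durations
Successors: activities 3 through 6 with durations [6, 6, 7, 6]
Sum of successor durations = 25
LF = 37 - 25 = 12

12


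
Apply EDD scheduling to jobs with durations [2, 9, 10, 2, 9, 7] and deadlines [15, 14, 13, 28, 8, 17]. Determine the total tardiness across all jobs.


Sort by due date (EDD order): [(9, 8), (10, 13), (9, 14), (2, 15), (7, 17), (2, 28)]
Compute completion times and tardiness:
  Job 1: p=9, d=8, C=9, tardiness=max(0,9-8)=1
  Job 2: p=10, d=13, C=19, tardiness=max(0,19-13)=6
  Job 3: p=9, d=14, C=28, tardiness=max(0,28-14)=14
  Job 4: p=2, d=15, C=30, tardiness=max(0,30-15)=15
  Job 5: p=7, d=17, C=37, tardiness=max(0,37-17)=20
  Job 6: p=2, d=28, C=39, tardiness=max(0,39-28)=11
Total tardiness = 67

67


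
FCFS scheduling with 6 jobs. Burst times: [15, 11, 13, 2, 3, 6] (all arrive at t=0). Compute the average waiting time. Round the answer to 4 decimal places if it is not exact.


FCFS order (as given): [15, 11, 13, 2, 3, 6]
Waiting times:
  Job 1: wait = 0
  Job 2: wait = 15
  Job 3: wait = 26
  Job 4: wait = 39
  Job 5: wait = 41
  Job 6: wait = 44
Sum of waiting times = 165
Average waiting time = 165/6 = 27.5

27.5


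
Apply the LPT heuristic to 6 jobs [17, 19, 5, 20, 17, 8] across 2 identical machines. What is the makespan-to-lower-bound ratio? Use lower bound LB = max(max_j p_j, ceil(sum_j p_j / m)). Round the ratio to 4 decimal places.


LPT order: [20, 19, 17, 17, 8, 5]
Machine loads after assignment: [42, 44]
LPT makespan = 44
Lower bound = max(max_job, ceil(total/2)) = max(20, 43) = 43
Ratio = 44 / 43 = 1.0233

1.0233


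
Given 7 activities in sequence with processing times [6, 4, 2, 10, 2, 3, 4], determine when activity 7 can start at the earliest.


Activity 7 starts after activities 1 through 6 complete.
Predecessor durations: [6, 4, 2, 10, 2, 3]
ES = 6 + 4 + 2 + 10 + 2 + 3 = 27

27


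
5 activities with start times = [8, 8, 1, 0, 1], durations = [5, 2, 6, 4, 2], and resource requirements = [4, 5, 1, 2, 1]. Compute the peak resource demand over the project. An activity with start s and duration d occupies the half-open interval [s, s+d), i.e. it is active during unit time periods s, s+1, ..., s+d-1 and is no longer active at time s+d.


Each activity i is active on [start_i, start_i + duration_i).
Compute total resource usage per time slot:
  t=0: active resources = [2], total = 2
  t=1: active resources = [1, 2, 1], total = 4
  t=2: active resources = [1, 2, 1], total = 4
  t=3: active resources = [1, 2], total = 3
  t=4: active resources = [1], total = 1
  t=5: active resources = [1], total = 1
  t=6: active resources = [1], total = 1
  t=7: active resources = [], total = 0
  t=8: active resources = [4, 5], total = 9
  t=9: active resources = [4, 5], total = 9
  t=10: active resources = [4], total = 4
  t=11: active resources = [4], total = 4
  t=12: active resources = [4], total = 4
Peak resource demand = 9

9


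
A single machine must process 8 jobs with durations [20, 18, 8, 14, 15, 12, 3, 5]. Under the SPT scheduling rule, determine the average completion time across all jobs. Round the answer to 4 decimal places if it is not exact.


Sort jobs by processing time (SPT order): [3, 5, 8, 12, 14, 15, 18, 20]
Compute completion times sequentially:
  Job 1: processing = 3, completes at 3
  Job 2: processing = 5, completes at 8
  Job 3: processing = 8, completes at 16
  Job 4: processing = 12, completes at 28
  Job 5: processing = 14, completes at 42
  Job 6: processing = 15, completes at 57
  Job 7: processing = 18, completes at 75
  Job 8: processing = 20, completes at 95
Sum of completion times = 324
Average completion time = 324/8 = 40.5

40.5


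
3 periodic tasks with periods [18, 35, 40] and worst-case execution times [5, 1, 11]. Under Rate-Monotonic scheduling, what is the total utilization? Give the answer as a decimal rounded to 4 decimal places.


Compute individual utilizations (exact fractions):
  Task 1: C/T = 5/18 (approx. 0.2778)
  Task 2: C/T = 1/35 (approx. 0.0286)
  Task 3: C/T = 11/40 (approx. 0.275)
Total utilization U = 5/18 + 1/35 + 11/40 = 293/504
Rounded to 4 decimal places: U = 0.5813
RM (Liu & Layland) bound for 3 tasks = 0.779763; compare with U = 293/504 (approx. 0.581349)
U <= bound, so schedulable by RM sufficient condition.

0.5813


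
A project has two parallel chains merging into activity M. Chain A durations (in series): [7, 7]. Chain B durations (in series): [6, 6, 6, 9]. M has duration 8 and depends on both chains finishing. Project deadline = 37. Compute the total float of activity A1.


Forward pass: ES(A1) = sum of predecessors on chain A = 0
EF = ES + duration = 0 + 7 = 7
Backward pass: LF(M) = deadline = 37; LS(M) = 37 - 8 = 29
LF(A1) = LS(M) - sum(successors on chain A) = 29 - 7 = 22
LS = LF - duration = 22 - 7 = 15
Total float = LS - ES = 15 - 0 = 15

15


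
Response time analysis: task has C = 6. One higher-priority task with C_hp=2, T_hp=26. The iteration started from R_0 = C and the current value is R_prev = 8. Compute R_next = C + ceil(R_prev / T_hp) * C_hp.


R_next = C + ceil(R_prev / T_hp) * C_hp
ceil(8 / 26) = ceil(0.3077) = 1
Interference = 1 * 2 = 2
R_next = 6 + 2 = 8
R_next = R_prev, so the iteration has converged (response time = 8).

8


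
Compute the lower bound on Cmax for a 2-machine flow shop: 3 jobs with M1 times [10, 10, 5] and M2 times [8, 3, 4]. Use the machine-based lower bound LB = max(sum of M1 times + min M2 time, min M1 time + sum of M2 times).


LB1 = sum(M1 times) + min(M2 times) = 25 + 3 = 28
LB2 = min(M1 times) + sum(M2 times) = 5 + 15 = 20
Lower bound = max(LB1, LB2) = max(28, 20) = 28

28


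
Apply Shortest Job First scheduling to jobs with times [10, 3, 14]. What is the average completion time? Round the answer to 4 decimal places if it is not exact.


SJF order (ascending): [3, 10, 14]
Completion times:
  Job 1: burst=3, C=3
  Job 2: burst=10, C=13
  Job 3: burst=14, C=27
Average completion = 43/3 = 14.3333

14.3333


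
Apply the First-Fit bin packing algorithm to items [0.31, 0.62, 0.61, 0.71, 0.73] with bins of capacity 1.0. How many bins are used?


Place items sequentially using First-Fit:
  Item 0.31 -> new Bin 1
  Item 0.62 -> Bin 1 (now 0.93)
  Item 0.61 -> new Bin 2
  Item 0.71 -> new Bin 3
  Item 0.73 -> new Bin 4
Total bins used = 4

4


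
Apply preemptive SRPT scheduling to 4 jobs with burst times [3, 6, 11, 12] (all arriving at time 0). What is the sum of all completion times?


Since all jobs arrive at t=0, SRPT equals SPT ordering.
SPT order: [3, 6, 11, 12]
Completion times:
  Job 1: p=3, C=3
  Job 2: p=6, C=9
  Job 3: p=11, C=20
  Job 4: p=12, C=32
Total completion time = 3 + 9 + 20 + 32 = 64

64


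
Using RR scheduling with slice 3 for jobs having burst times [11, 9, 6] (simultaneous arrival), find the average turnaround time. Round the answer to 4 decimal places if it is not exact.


Time quantum = 3
Execution trace:
  J1 runs 3 units, time = 3
  J2 runs 3 units, time = 6
  J3 runs 3 units, time = 9
  J1 runs 3 units, time = 12
  J2 runs 3 units, time = 15
  J3 runs 3 units, time = 18
  J1 runs 3 units, time = 21
  J2 runs 3 units, time = 24
  J1 runs 2 units, time = 26
Finish times: [26, 24, 18]
Average turnaround = 68/3 = 22.6667

22.6667


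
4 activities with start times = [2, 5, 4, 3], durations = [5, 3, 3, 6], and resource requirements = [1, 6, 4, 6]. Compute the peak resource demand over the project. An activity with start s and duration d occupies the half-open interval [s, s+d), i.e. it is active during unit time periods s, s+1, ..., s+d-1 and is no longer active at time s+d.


Each activity i is active on [start_i, start_i + duration_i).
Compute total resource usage per time slot:
  t=0: active resources = [], total = 0
  t=1: active resources = [], total = 0
  t=2: active resources = [1], total = 1
  t=3: active resources = [1, 6], total = 7
  t=4: active resources = [1, 4, 6], total = 11
  t=5: active resources = [1, 6, 4, 6], total = 17
  t=6: active resources = [1, 6, 4, 6], total = 17
  t=7: active resources = [6, 6], total = 12
  t=8: active resources = [6], total = 6
Peak resource demand = 17

17


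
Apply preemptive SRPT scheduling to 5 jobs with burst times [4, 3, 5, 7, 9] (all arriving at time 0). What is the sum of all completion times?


Since all jobs arrive at t=0, SRPT equals SPT ordering.
SPT order: [3, 4, 5, 7, 9]
Completion times:
  Job 1: p=3, C=3
  Job 2: p=4, C=7
  Job 3: p=5, C=12
  Job 4: p=7, C=19
  Job 5: p=9, C=28
Total completion time = 3 + 7 + 12 + 19 + 28 = 69

69


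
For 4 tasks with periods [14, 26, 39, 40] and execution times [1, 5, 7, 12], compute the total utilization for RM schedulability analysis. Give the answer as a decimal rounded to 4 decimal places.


Compute individual utilizations (exact fractions):
  Task 1: C/T = 1/14 (approx. 0.0714)
  Task 2: C/T = 5/26 (approx. 0.1923)
  Task 3: C/T = 7/39 (approx. 0.1795)
  Task 4: C/T = 12/40 = 3/10 (approx. 0.3)
Total utilization U = 1/14 + 5/26 + 7/39 + 3/10 = 2029/2730
Rounded to 4 decimal places: U = 0.7432
RM (Liu & Layland) bound for 4 tasks = 0.756828; compare with U = 2029/2730 (approx. 0.743223)
U <= bound, so schedulable by RM sufficient condition.

0.7432


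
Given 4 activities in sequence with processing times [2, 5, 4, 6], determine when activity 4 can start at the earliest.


Activity 4 starts after activities 1 through 3 complete.
Predecessor durations: [2, 5, 4]
ES = 2 + 5 + 4 = 11

11


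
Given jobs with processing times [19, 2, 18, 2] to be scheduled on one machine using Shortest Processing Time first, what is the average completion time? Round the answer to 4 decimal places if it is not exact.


Sort jobs by processing time (SPT order): [2, 2, 18, 19]
Compute completion times sequentially:
  Job 1: processing = 2, completes at 2
  Job 2: processing = 2, completes at 4
  Job 3: processing = 18, completes at 22
  Job 4: processing = 19, completes at 41
Sum of completion times = 69
Average completion time = 69/4 = 17.25

17.25


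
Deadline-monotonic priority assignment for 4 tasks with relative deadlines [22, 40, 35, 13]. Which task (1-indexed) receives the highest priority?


Sort tasks by relative deadline (ascending):
  Task 4: deadline = 13
  Task 1: deadline = 22
  Task 3: deadline = 35
  Task 2: deadline = 40
Priority order (highest first): [4, 1, 3, 2]
Highest priority task = 4

4


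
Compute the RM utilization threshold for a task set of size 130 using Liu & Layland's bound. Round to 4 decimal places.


Compute 2^(1/130) = 1.0053461413
Subtract 1: 1.0053461413 - 1 = 0.0053461413
Multiply by n: 130 * 0.0053461413 = 0.6949983690
Round to 4 dp: 0.6950

0.6950


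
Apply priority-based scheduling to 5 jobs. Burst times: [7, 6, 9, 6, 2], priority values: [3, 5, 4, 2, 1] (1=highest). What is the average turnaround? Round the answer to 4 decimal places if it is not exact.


Sort by priority (ascending = highest first):
Order: [(1, 2), (2, 6), (3, 7), (4, 9), (5, 6)]
Completion times:
  Priority 1, burst=2, C=2
  Priority 2, burst=6, C=8
  Priority 3, burst=7, C=15
  Priority 4, burst=9, C=24
  Priority 5, burst=6, C=30
Average turnaround = 79/5 = 15.8

15.8


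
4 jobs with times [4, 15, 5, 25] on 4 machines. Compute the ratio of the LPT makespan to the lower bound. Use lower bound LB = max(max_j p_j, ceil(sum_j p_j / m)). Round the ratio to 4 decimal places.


LPT order: [25, 15, 5, 4]
Machine loads after assignment: [25, 15, 5, 4]
LPT makespan = 25
Lower bound = max(max_job, ceil(total/4)) = max(25, 13) = 25
Ratio = 25 / 25 = 1.0

1.0


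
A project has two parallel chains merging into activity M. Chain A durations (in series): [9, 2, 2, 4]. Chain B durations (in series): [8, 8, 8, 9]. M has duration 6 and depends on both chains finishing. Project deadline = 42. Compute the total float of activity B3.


Forward pass: ES(B3) = sum of predecessors on chain B = 16
EF = ES + duration = 16 + 8 = 24
Backward pass: LF(M) = deadline = 42; LS(M) = 42 - 6 = 36
LF(B3) = LS(M) - sum(successors on chain B) = 36 - 9 = 27
LS = LF - duration = 27 - 8 = 19
Total float = LS - ES = 19 - 16 = 3

3


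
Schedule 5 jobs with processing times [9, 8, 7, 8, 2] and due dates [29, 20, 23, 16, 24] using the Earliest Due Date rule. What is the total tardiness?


Sort by due date (EDD order): [(8, 16), (8, 20), (7, 23), (2, 24), (9, 29)]
Compute completion times and tardiness:
  Job 1: p=8, d=16, C=8, tardiness=max(0,8-16)=0
  Job 2: p=8, d=20, C=16, tardiness=max(0,16-20)=0
  Job 3: p=7, d=23, C=23, tardiness=max(0,23-23)=0
  Job 4: p=2, d=24, C=25, tardiness=max(0,25-24)=1
  Job 5: p=9, d=29, C=34, tardiness=max(0,34-29)=5
Total tardiness = 6

6


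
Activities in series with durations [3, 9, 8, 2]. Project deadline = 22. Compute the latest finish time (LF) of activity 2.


LF(activity 2) = deadline - sum of successor durations
Successors: activities 3 through 4 with durations [8, 2]
Sum of successor durations = 10
LF = 22 - 10 = 12

12


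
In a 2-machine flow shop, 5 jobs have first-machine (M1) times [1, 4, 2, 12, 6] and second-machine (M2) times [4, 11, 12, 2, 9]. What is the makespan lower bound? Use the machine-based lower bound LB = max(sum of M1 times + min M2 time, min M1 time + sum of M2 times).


LB1 = sum(M1 times) + min(M2 times) = 25 + 2 = 27
LB2 = min(M1 times) + sum(M2 times) = 1 + 38 = 39
Lower bound = max(LB1, LB2) = max(27, 39) = 39

39


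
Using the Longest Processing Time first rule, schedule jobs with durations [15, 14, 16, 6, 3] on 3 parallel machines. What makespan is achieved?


Sort jobs in decreasing order (LPT): [16, 15, 14, 6, 3]
Assign each job to the least loaded machine:
  Machine 1: jobs [16], load = 16
  Machine 2: jobs [15, 3], load = 18
  Machine 3: jobs [14, 6], load = 20
Makespan = max load = 20

20


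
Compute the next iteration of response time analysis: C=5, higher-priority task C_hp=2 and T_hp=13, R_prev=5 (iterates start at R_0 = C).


R_next = C + ceil(R_prev / T_hp) * C_hp
ceil(5 / 13) = ceil(0.3846) = 1
Interference = 1 * 2 = 2
R_next = 5 + 2 = 7

7


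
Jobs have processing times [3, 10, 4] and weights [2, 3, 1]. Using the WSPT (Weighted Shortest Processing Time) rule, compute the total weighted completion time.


Compute p/w ratios and sort ascending (WSPT): [(3, 2), (10, 3), (4, 1)]
Compute weighted completion times:
  Job (p=3,w=2): C=3, w*C=2*3=6
  Job (p=10,w=3): C=13, w*C=3*13=39
  Job (p=4,w=1): C=17, w*C=1*17=17
Total weighted completion time = 62

62


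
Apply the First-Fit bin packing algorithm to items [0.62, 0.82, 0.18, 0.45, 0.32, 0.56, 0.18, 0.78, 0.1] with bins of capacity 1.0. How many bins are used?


Place items sequentially using First-Fit:
  Item 0.62 -> new Bin 1
  Item 0.82 -> new Bin 2
  Item 0.18 -> Bin 1 (now 0.8)
  Item 0.45 -> new Bin 3
  Item 0.32 -> Bin 3 (now 0.77)
  Item 0.56 -> new Bin 4
  Item 0.18 -> Bin 1 (now 0.98)
  Item 0.78 -> new Bin 5
  Item 0.1 -> Bin 2 (now 0.92)
Total bins used = 5

5


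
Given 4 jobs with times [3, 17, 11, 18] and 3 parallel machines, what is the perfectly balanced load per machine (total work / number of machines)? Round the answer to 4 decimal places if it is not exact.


Total processing time = 3 + 17 + 11 + 18 = 49
Number of machines = 3
Ideal balanced load = 49 / 3 = 16.3333

16.3333


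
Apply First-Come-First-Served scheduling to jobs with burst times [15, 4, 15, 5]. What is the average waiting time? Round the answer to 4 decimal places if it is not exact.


FCFS order (as given): [15, 4, 15, 5]
Waiting times:
  Job 1: wait = 0
  Job 2: wait = 15
  Job 3: wait = 19
  Job 4: wait = 34
Sum of waiting times = 68
Average waiting time = 68/4 = 17.0

17.0


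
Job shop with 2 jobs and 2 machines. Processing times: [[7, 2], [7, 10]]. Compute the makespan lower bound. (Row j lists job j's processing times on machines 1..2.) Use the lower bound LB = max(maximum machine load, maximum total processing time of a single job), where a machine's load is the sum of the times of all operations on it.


Machine loads:
  Machine 1: 7 + 7 = 14
  Machine 2: 2 + 10 = 12
Max machine load = 14
Job totals:
  Job 1: 9
  Job 2: 17
Max job total = 17
Lower bound = max(14, 17) = 17

17


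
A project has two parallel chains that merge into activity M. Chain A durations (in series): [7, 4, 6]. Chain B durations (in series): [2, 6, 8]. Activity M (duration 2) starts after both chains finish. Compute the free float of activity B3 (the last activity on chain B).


ES(B3) = sum of predecessors on chain B = 8
EF(B3) = ES + duration = 8 + 8 = 16
Successor of B3 is M. ES(M) = max(sum(A), sum(B)) = max(17, 16) = 17
Free float = ES(successor) - EF(current) = 17 - 16 = 1

1


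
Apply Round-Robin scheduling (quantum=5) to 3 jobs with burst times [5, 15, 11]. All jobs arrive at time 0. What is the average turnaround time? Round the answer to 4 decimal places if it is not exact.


Time quantum = 5
Execution trace:
  J1 runs 5 units, time = 5
  J2 runs 5 units, time = 10
  J3 runs 5 units, time = 15
  J2 runs 5 units, time = 20
  J3 runs 5 units, time = 25
  J2 runs 5 units, time = 30
  J3 runs 1 units, time = 31
Finish times: [5, 30, 31]
Average turnaround = 66/3 = 22.0

22.0


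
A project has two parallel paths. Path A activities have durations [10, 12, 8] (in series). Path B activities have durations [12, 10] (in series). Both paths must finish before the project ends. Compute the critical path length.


Path A total = 10 + 12 + 8 = 30
Path B total = 12 + 10 = 22
Critical path = longest path = max(30, 22) = 30

30


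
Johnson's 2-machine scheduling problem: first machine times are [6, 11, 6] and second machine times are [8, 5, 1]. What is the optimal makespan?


Apply Johnson's rule:
  Group 1 (a <= b): [(1, 6, 8)]
  Group 2 (a > b): [(2, 11, 5), (3, 6, 1)]
Optimal job order: [1, 2, 3]
Schedule:
  Job 1: M1 done at 6, M2 done at 14
  Job 2: M1 done at 17, M2 done at 22
  Job 3: M1 done at 23, M2 done at 24
Makespan = 24

24


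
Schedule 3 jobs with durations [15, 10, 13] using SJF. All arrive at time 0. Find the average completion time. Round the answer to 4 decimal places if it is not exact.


SJF order (ascending): [10, 13, 15]
Completion times:
  Job 1: burst=10, C=10
  Job 2: burst=13, C=23
  Job 3: burst=15, C=38
Average completion = 71/3 = 23.6667

23.6667


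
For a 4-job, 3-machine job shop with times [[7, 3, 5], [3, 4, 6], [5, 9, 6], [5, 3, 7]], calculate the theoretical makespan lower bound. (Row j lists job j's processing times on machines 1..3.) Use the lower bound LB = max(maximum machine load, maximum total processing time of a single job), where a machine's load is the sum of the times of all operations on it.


Machine loads:
  Machine 1: 7 + 3 + 5 + 5 = 20
  Machine 2: 3 + 4 + 9 + 3 = 19
  Machine 3: 5 + 6 + 6 + 7 = 24
Max machine load = 24
Job totals:
  Job 1: 15
  Job 2: 13
  Job 3: 20
  Job 4: 15
Max job total = 20
Lower bound = max(24, 20) = 24

24


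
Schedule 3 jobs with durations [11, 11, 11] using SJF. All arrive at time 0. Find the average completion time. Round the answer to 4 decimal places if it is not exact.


SJF order (ascending): [11, 11, 11]
Completion times:
  Job 1: burst=11, C=11
  Job 2: burst=11, C=22
  Job 3: burst=11, C=33
Average completion = 66/3 = 22.0

22.0


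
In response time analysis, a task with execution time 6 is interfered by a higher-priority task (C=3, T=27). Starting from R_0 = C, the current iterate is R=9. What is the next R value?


R_next = C + ceil(R_prev / T_hp) * C_hp
ceil(9 / 27) = ceil(0.3333) = 1
Interference = 1 * 3 = 3
R_next = 6 + 3 = 9
R_next = R_prev, so the iteration has converged (response time = 9).

9


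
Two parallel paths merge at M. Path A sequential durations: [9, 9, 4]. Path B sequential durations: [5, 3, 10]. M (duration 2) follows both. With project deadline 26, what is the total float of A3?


Forward pass: ES(A3) = sum of predecessors on chain A = 18
EF = ES + duration = 18 + 4 = 22
Backward pass: LF(M) = deadline = 26; LS(M) = 26 - 2 = 24
LF(A3) = LS(M) - sum(successors on chain A) = 24 - 0 = 24
LS = LF - duration = 24 - 4 = 20
Total float = LS - ES = 20 - 18 = 2

2


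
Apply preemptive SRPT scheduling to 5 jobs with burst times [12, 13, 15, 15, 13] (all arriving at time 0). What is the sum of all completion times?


Since all jobs arrive at t=0, SRPT equals SPT ordering.
SPT order: [12, 13, 13, 15, 15]
Completion times:
  Job 1: p=12, C=12
  Job 2: p=13, C=25
  Job 3: p=13, C=38
  Job 4: p=15, C=53
  Job 5: p=15, C=68
Total completion time = 12 + 25 + 38 + 53 + 68 = 196

196


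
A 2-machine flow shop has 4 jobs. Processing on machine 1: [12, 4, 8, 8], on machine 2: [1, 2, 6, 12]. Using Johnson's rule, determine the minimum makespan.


Apply Johnson's rule:
  Group 1 (a <= b): [(4, 8, 12)]
  Group 2 (a > b): [(3, 8, 6), (2, 4, 2), (1, 12, 1)]
Optimal job order: [4, 3, 2, 1]
Schedule:
  Job 4: M1 done at 8, M2 done at 20
  Job 3: M1 done at 16, M2 done at 26
  Job 2: M1 done at 20, M2 done at 28
  Job 1: M1 done at 32, M2 done at 33
Makespan = 33

33


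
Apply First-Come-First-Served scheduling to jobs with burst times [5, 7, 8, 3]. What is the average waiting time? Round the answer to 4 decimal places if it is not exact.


FCFS order (as given): [5, 7, 8, 3]
Waiting times:
  Job 1: wait = 0
  Job 2: wait = 5
  Job 3: wait = 12
  Job 4: wait = 20
Sum of waiting times = 37
Average waiting time = 37/4 = 9.25

9.25


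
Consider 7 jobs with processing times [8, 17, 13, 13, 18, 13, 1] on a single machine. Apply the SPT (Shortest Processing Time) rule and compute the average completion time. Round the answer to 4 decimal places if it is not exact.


Sort jobs by processing time (SPT order): [1, 8, 13, 13, 13, 17, 18]
Compute completion times sequentially:
  Job 1: processing = 1, completes at 1
  Job 2: processing = 8, completes at 9
  Job 3: processing = 13, completes at 22
  Job 4: processing = 13, completes at 35
  Job 5: processing = 13, completes at 48
  Job 6: processing = 17, completes at 65
  Job 7: processing = 18, completes at 83
Sum of completion times = 263
Average completion time = 263/7 = 37.5714

37.5714


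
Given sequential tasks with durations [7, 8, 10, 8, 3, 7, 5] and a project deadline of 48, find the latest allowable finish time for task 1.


LF(activity 1) = deadline - sum of successor durations
Successors: activities 2 through 7 with durations [8, 10, 8, 3, 7, 5]
Sum of successor durations = 41
LF = 48 - 41 = 7

7


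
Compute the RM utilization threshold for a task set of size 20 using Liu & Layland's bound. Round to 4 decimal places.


Compute 2^(1/20) = 1.0352649238
Subtract 1: 1.0352649238 - 1 = 0.0352649238
Multiply by n: 20 * 0.0352649238 = 0.7052984760
Round to 4 dp: 0.7053

0.7053


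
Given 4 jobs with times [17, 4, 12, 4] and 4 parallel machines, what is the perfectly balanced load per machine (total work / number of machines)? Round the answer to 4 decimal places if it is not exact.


Total processing time = 17 + 4 + 12 + 4 = 37
Number of machines = 4
Ideal balanced load = 37 / 4 = 9.25

9.25


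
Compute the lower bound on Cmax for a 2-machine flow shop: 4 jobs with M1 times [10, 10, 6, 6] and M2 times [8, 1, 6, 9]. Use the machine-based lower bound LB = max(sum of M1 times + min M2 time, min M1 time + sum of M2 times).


LB1 = sum(M1 times) + min(M2 times) = 32 + 1 = 33
LB2 = min(M1 times) + sum(M2 times) = 6 + 24 = 30
Lower bound = max(LB1, LB2) = max(33, 30) = 33

33


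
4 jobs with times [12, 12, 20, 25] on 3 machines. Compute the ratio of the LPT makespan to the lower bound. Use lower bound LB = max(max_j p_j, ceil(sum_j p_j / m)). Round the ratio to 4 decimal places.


LPT order: [25, 20, 12, 12]
Machine loads after assignment: [25, 20, 24]
LPT makespan = 25
Lower bound = max(max_job, ceil(total/3)) = max(25, 23) = 25
Ratio = 25 / 25 = 1.0

1.0


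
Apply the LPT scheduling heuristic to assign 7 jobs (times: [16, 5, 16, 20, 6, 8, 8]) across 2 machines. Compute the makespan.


Sort jobs in decreasing order (LPT): [20, 16, 16, 8, 8, 6, 5]
Assign each job to the least loaded machine:
  Machine 1: jobs [20, 8, 8, 5], load = 41
  Machine 2: jobs [16, 16, 6], load = 38
Makespan = max load = 41

41
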